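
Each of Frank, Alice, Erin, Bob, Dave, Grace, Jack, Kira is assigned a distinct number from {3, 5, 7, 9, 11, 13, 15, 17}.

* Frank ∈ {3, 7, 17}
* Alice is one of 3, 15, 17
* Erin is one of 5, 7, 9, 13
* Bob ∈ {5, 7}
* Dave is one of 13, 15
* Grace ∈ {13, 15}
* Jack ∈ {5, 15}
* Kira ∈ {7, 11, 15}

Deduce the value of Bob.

7

The 8 variables together cover exactly {3, 5, 7, 9, 11, 13, 15, 17} — 8 values for 8 variables — and 9 appears only in Erin's list, so Erin = 9.
The 7 still-open variables together cover exactly {3, 5, 7, 11, 13, 15, 17} — 7 values for 7 variables — and 11 appears only in Kira's list, so Kira = 11.
Dave and Grace between them cover only {13, 15} — a naked pair. Remove those values from Alice, Jack.
Jack has just one choice, so Jack = 5. Remove 5 from Bob.
So Bob = 7.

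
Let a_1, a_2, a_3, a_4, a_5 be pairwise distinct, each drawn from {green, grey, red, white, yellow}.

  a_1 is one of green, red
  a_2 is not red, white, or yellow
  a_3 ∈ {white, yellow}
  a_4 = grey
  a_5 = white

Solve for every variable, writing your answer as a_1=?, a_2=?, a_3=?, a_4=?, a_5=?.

a_1=red, a_2=green, a_3=yellow, a_4=grey, a_5=white

a_4 has just one choice, so a_4 = grey. Strike grey from a_2.
That leaves a_5 = white. So a_3 can't be white.
a_2 must be green (only option left). So a_1 can't be green.
a_3 has just one choice, so a_3 = yellow.
a_1's domain is down to {red}, so a_1 = red.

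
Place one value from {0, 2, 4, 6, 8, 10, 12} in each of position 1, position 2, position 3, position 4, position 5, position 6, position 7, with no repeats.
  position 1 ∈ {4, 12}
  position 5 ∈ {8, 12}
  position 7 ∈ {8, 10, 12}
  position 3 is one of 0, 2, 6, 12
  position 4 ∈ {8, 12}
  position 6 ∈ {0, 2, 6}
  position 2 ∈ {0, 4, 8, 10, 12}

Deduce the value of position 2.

0

The 2 variables position 4 and position 5 are confined to {8, 12}, which locks those values in; drop them from position 1, position 2, position 3, position 7.
position 1 has just one choice, so position 1 = 4. Strike 4 from position 2.
That leaves position 7 = 10. Strike 10 from position 2.
So position 2 = 0.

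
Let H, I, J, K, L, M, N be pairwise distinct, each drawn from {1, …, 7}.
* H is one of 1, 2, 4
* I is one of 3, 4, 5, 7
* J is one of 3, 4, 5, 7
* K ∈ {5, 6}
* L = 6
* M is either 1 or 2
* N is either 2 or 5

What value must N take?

2

L has just one choice, so L = 6. Remove 6 from K.
That leaves K = 5. Remove 5 from I, J, N.
So N = 2.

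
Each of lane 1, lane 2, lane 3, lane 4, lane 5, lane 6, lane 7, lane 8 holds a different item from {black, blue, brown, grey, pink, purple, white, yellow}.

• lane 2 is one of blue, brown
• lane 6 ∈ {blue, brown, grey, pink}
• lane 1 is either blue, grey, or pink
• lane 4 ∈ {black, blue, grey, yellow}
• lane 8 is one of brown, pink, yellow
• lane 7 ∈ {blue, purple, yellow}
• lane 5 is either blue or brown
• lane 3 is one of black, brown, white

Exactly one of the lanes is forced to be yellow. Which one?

Among the 8 variables, purple fits only lane 7 (and all 8 values in {black, blue, brown, grey, pink, purple, white, yellow} must be used), so lane 7 = purple.
Among the 7 still-open variables, white fits only lane 3 (and all 7 values in {black, blue, brown, grey, pink, white, yellow} must be used), so lane 3 = white.
Among the 6 still-open variables, black fits only lane 4 (and all 6 values in {black, blue, brown, grey, pink, yellow} must be used), so lane 4 = black.
Among the 5 still-open variables, yellow fits only lane 8 (and all 5 values in {blue, brown, grey, pink, yellow} must be used), so lane 8 = yellow.

lane 8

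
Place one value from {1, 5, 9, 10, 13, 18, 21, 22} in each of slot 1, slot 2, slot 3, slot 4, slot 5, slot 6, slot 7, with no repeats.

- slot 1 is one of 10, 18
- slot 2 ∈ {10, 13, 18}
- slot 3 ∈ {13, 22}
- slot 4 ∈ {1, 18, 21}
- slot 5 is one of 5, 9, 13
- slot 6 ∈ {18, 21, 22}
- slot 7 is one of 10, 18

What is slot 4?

1

The 2 variables slot 1 and slot 7 are confined to {10, 18}, which locks those values in; drop them from slot 2, slot 4, slot 6.
slot 2's domain is down to {13}, so slot 2 = 13. Strike 13 from slot 3, slot 5.
slot 3's domain is down to {22}, so slot 3 = 22. Strike 22 from slot 6.
slot 6 has just one choice, so slot 6 = 21. Eliminate 21 elsewhere: slot 4.
So slot 4 = 1.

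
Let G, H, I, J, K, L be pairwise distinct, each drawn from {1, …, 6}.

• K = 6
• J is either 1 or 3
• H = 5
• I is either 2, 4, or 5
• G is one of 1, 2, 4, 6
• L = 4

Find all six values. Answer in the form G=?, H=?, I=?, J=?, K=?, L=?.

H must be 5 (only option left). Strike 5 from I.
K's domain is down to {6}, so K = 6. Remove 6 from G.
L must be 4 (only option left). So G, I can't be 4.
I's domain is down to {2}, so I = 2. Strike 2 from G.
G has just one choice, so G = 1. Eliminate 1 elsewhere: J.
J's domain is down to {3}, so J = 3.

G=1, H=5, I=2, J=3, K=6, L=4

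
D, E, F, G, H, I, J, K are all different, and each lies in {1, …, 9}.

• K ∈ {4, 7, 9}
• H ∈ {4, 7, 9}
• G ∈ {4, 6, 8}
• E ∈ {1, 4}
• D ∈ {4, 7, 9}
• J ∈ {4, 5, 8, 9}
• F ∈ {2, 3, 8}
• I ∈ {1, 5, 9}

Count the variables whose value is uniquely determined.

4

The 3 variables D, H, K are confined to {4, 7, 9}, which locks those values in; drop them from E, G, I, J.
E must be 1 (only option left). Strike 1 from I.
I's domain is down to {5}, so I = 5. Strike 5 from J.
J must be 8 (only option left). Strike 8 from F, G.
G must be 6 (only option left).
Determined: E=1, G=6, I=5, J=8. The other variables each still have more than one consistent value. That makes 4.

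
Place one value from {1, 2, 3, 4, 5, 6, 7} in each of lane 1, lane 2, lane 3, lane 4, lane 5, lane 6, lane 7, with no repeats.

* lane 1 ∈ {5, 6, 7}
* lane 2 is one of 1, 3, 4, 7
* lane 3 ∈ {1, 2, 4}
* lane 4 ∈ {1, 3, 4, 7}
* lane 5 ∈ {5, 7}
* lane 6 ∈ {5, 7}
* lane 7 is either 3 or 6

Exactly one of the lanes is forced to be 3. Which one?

The 7 variables draw from only 7 values {1, 2, 3, 4, 5, 6, 7}, so each is used; only lane 3 can be 2, hence lane 3 = 2.
lane 5 and lane 6 between them cover only {5, 7} — a naked pair. Remove those values from lane 1, lane 2, lane 4.
lane 1 must be 6 (only option left). Strike 6 from lane 7.
So 3 goes to lane 7.

lane 7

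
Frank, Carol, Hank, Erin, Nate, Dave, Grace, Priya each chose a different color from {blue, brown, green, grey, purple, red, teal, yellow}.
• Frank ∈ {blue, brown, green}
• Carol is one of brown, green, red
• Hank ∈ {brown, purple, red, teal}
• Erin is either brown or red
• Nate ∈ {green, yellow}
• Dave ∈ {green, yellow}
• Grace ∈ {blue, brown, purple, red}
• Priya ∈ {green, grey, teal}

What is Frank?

Among the 8 variables, grey fits only Priya (and all 8 values in {blue, brown, green, grey, purple, red, teal, yellow} must be used), so Priya = grey.
The 7 still-open variables draw from only 7 values {blue, brown, green, purple, red, teal, yellow}, so each is used; only Hank can be teal, hence Hank = teal.
The 6 still-open variables draw from only 6 values {blue, brown, green, purple, red, yellow}, so each is used; only Grace can be purple, hence Grace = purple.
The 5 still-open variables draw from only 5 values {blue, brown, green, red, yellow}, so each is used; only Frank can be blue, hence Frank = blue.

blue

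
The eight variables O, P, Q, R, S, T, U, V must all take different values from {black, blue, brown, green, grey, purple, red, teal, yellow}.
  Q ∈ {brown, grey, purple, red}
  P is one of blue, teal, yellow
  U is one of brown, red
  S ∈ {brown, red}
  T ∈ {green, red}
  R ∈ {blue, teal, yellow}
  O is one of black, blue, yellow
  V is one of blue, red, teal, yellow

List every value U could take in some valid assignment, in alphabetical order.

S and U between them cover only {brown, red} — a naked pair. Remove those values from Q, T, V.
T's domain is down to {green}, so T = green.
P, R, V between them cover only {blue, teal, yellow} — a naked triple. Remove those values from O.
O must be black (only option left).
No further eliminations apply; U can still be any of brown, red.

brown, red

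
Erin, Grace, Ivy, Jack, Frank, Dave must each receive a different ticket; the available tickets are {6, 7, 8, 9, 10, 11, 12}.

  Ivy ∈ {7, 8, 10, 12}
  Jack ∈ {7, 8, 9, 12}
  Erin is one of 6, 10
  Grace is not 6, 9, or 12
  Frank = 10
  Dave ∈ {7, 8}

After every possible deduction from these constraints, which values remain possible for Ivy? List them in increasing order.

Frank must be 10 (only option left). Eliminate 10 elsewhere: Erin, Grace, Ivy.
That leaves Erin = 6.
No further eliminations apply; Ivy can still be any of 7, 8, 12.

7, 8, 12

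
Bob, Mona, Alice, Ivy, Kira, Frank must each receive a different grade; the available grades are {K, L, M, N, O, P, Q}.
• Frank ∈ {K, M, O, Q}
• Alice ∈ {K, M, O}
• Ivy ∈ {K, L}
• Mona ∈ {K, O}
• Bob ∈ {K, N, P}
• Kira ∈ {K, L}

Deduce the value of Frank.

Q

The 2 variables Ivy and Kira are confined to {K, L}, which locks those values in; drop them from Bob, Mona, Alice, Frank.
Mona's domain is down to {O}, so Mona = O. Strike O from Alice, Frank.
Alice's domain is down to {M}, so Alice = M. So Frank can't be M.
So Frank = Q.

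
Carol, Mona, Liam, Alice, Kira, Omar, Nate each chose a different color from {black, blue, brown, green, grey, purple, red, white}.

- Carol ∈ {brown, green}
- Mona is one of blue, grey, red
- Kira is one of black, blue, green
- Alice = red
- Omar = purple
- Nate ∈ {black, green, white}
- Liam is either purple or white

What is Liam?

Alice must be red (only option left). Eliminate red elsewhere: Mona.
Omar's domain is down to {purple}, so Omar = purple. Eliminate purple elsewhere: Liam.
So Liam = white.

white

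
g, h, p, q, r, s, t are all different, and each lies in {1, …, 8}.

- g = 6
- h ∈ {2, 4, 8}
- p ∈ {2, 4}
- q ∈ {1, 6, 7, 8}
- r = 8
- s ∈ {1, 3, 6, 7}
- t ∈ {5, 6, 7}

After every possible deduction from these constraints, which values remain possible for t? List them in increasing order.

5, 7

g's domain is down to {6}, so g = 6. Strike 6 from q, s, t.
r's domain is down to {8}, so r = 8. Remove 8 from h, q.
No further eliminations apply; t can still be any of 5, 7.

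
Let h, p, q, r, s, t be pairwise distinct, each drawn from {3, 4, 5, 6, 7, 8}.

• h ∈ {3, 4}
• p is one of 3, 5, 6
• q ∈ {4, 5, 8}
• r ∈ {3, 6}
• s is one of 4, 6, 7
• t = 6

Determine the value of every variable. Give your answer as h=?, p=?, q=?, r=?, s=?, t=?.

t must be 6 (only option left). So p, r, s can't be 6.
r's domain is down to {3}, so r = 3. So h, p can't be 3.
That leaves h = 4. Remove 4 from q, s.
p has just one choice, so p = 5. Eliminate 5 elsewhere: q.
That leaves q = 8.
s's domain is down to {7}, so s = 7.

h=4, p=5, q=8, r=3, s=7, t=6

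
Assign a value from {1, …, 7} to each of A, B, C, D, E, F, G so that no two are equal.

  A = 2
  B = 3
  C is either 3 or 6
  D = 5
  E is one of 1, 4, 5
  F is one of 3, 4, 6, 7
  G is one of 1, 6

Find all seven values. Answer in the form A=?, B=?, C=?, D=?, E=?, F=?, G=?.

A=2, B=3, C=6, D=5, E=4, F=7, G=1

A's domain is down to {2}, so A = 2.
B must be 3 (only option left). So C, F can't be 3.
C has just one choice, so C = 6. So F, G can't be 6.
D must be 5 (only option left). Eliminate 5 elsewhere: E.
G's domain is down to {1}, so G = 1. Eliminate 1 elsewhere: E.
That leaves E = 4. Strike 4 from F.
F has just one choice, so F = 7.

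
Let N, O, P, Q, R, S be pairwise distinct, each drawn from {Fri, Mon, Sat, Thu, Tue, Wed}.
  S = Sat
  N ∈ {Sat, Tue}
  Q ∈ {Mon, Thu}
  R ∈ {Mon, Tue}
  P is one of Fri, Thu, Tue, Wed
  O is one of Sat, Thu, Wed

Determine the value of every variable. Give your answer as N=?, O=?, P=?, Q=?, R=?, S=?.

S must be Sat (only option left). Remove Sat from N, O.
That leaves N = Tue. Remove Tue from P, R.
R must be Mon (only option left). Remove Mon from Q.
Q must be Thu (only option left). So O, P can't be Thu.
O's domain is down to {Wed}, so O = Wed. Eliminate Wed elsewhere: P.
P's domain is down to {Fri}, so P = Fri.

N=Tue, O=Wed, P=Fri, Q=Thu, R=Mon, S=Sat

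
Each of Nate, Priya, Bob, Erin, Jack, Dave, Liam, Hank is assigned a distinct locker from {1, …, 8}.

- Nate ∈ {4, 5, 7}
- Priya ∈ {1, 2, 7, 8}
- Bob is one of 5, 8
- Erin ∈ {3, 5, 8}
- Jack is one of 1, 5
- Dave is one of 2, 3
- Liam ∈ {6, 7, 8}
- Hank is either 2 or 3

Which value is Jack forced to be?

1

Among the 8 variables, 4 fits only Nate (and all 8 values in {1, 2, 3, 4, 5, 6, 7, 8} must be used), so Nate = 4.
The 7 still-open variables together cover exactly {1, 2, 3, 5, 6, 7, 8} — 7 values for 7 variables — and 6 appears only in Liam's list, so Liam = 6.
The 6 still-open variables together cover exactly {1, 2, 3, 5, 7, 8} — 6 values for 6 variables — and 7 appears only in Priya's list, so Priya = 7.
Among the 5 still-open variables, 1 fits only Jack (and all 5 values in {1, 2, 3, 5, 8} must be used), so Jack = 1.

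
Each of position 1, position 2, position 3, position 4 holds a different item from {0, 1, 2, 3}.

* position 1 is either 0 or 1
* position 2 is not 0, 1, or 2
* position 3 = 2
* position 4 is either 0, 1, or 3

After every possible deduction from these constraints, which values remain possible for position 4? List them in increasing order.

0, 1

position 2's domain is down to {3}, so position 2 = 3. Eliminate 3 elsewhere: position 4.
position 3 must be 2 (only option left).
No further eliminations apply; position 4 can still be any of 0, 1.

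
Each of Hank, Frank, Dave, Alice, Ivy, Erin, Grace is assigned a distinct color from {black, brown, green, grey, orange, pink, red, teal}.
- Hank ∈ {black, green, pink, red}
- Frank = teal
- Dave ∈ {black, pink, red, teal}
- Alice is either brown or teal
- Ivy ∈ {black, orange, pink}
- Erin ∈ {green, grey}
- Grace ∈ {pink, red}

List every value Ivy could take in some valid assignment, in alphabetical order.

Frank's domain is down to {teal}, so Frank = teal. Eliminate teal elsewhere: Dave, Alice.
That leaves Alice = brown.
No further eliminations apply; Ivy can still be any of black, orange, pink.

black, orange, pink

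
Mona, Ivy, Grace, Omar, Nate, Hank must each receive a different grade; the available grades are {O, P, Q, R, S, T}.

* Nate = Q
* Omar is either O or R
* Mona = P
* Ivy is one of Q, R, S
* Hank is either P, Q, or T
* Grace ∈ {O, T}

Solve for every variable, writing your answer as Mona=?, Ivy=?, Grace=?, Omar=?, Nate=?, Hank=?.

Mona=P, Ivy=S, Grace=O, Omar=R, Nate=Q, Hank=T

Mona has just one choice, so Mona = P. Strike P from Hank.
That leaves Nate = Q. So Ivy, Hank can't be Q.
Hank's domain is down to {T}, so Hank = T. Eliminate T elsewhere: Grace.
Grace has just one choice, so Grace = O. Eliminate O elsewhere: Omar.
Omar has just one choice, so Omar = R. So Ivy can't be R.
Ivy has just one choice, so Ivy = S.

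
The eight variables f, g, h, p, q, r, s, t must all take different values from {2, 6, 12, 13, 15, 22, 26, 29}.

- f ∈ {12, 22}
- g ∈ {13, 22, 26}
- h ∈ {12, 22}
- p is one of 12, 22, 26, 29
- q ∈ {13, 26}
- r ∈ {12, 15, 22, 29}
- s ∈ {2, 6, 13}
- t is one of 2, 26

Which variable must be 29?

The 8 variables together cover exactly {2, 6, 12, 13, 15, 22, 26, 29} — 8 values for 8 variables — and 6 appears only in s's list, so s = 6.
The 7 still-open variables together cover exactly {2, 12, 13, 15, 22, 26, 29} — 7 values for 7 variables — and 2 appears only in t's list, so t = 2.
The 6 still-open variables together cover exactly {12, 13, 15, 22, 26, 29} — 6 values for 6 variables — and 15 appears only in r's list, so r = 15.
Among the 5 still-open variables, 29 fits only p (and all 5 values in {12, 13, 22, 26, 29} must be used), so p = 29.

p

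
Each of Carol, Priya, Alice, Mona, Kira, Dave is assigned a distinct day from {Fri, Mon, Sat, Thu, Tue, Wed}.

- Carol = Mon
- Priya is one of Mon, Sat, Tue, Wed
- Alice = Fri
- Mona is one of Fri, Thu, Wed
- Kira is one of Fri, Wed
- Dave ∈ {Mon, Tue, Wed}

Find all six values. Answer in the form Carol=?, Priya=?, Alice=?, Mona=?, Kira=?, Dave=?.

Carol must be Mon (only option left). Remove Mon from Priya, Dave.
Alice has just one choice, so Alice = Fri. Remove Fri from Mona, Kira.
Kira's domain is down to {Wed}, so Kira = Wed. Remove Wed from Priya, Mona, Dave.
Dave has just one choice, so Dave = Tue. Remove Tue from Priya.
Priya's domain is down to {Sat}, so Priya = Sat.
Mona's domain is down to {Thu}, so Mona = Thu.

Carol=Mon, Priya=Sat, Alice=Fri, Mona=Thu, Kira=Wed, Dave=Tue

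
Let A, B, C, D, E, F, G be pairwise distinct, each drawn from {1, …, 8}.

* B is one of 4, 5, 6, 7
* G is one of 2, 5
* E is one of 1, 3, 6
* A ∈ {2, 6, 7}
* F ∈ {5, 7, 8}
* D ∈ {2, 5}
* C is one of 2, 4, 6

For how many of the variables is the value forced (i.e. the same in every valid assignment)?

D and G between them cover only {2, 5} — a naked pair. Remove those values from A, B, C, F.
A, B, C share exactly the 3 values {4, 6, 7}; by pigeonhole those values go to them, so strike 4, 6, 7 from E, F.
That leaves F = 8.
Determined: F=8. The other variables each still have more than one consistent value. That makes 1.

1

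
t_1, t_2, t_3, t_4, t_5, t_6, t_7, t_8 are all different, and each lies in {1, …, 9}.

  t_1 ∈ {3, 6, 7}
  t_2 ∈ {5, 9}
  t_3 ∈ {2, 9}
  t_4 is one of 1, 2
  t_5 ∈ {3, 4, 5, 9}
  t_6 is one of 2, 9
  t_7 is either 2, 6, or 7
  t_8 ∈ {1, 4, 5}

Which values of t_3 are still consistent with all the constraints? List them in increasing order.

t_3 and t_6 share exactly the 2 values {2, 9}; by pigeonhole those values go to them, so strike 2, 9 from t_2, t_4, t_5, t_7.
That leaves t_2 = 5. Strike 5 from t_5, t_8.
t_4's domain is down to {1}, so t_4 = 1. Remove 1 from t_8.
That leaves t_8 = 4. Remove 4 from t_5.
t_5 has just one choice, so t_5 = 3. So t_1 can't be 3.
No further eliminations apply; t_3 can still be any of 2, 9.

2, 9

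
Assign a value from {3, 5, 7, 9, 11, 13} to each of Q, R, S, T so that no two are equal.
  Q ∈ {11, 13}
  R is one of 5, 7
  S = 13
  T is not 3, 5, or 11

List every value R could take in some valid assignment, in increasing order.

5, 7

S's domain is down to {13}, so S = 13. So Q, T can't be 13.
Q must be 11 (only option left).
No further eliminations apply; R can still be any of 5, 7.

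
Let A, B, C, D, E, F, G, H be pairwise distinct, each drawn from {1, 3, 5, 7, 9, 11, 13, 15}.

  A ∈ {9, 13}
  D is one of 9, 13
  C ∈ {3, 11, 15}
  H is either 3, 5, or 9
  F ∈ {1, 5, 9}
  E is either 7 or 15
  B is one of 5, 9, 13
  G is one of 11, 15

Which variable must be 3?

H

Among the 8 variables, 1 fits only F (and all 8 values in {1, 3, 5, 7, 9, 11, 13, 15} must be used), so F = 1.
The 7 still-open variables together cover exactly {3, 5, 7, 9, 11, 13, 15} — 7 values for 7 variables — and 7 appears only in E's list, so E = 7.
A and D share exactly the 2 values {9, 13}; by pigeonhole those values go to them, so strike 9, 13 from B, H.
That leaves B = 5. Eliminate 5 elsewhere: H.
So 3 goes to H.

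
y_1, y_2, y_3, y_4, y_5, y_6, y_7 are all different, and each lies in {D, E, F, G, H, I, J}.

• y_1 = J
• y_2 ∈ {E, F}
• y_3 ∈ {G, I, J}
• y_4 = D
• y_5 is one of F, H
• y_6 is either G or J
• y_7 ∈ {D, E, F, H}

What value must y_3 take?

I

y_1 has just one choice, so y_1 = J. Strike J from y_3, y_6.
y_4 has just one choice, so y_4 = D. Eliminate D elsewhere: y_7.
That leaves y_6 = G. Strike G from y_3.
So y_3 = I.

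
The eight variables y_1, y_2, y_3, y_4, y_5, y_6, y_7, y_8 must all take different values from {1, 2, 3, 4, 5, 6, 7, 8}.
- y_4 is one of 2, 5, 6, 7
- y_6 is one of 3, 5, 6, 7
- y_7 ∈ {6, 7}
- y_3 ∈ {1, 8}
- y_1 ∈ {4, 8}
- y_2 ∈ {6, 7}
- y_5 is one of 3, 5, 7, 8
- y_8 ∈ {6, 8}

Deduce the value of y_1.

The 8 variables draw from only 8 values {1, 2, 3, 4, 5, 6, 7, 8}, so each is used; only y_3 can be 1, hence y_3 = 1.
The 7 still-open variables draw from only 7 values {2, 3, 4, 5, 6, 7, 8}, so each is used; only y_4 can be 2, hence y_4 = 2.
The 6 still-open variables together cover exactly {3, 4, 5, 6, 7, 8} — 6 values for 6 variables — and 4 appears only in y_1's list, so y_1 = 4.

4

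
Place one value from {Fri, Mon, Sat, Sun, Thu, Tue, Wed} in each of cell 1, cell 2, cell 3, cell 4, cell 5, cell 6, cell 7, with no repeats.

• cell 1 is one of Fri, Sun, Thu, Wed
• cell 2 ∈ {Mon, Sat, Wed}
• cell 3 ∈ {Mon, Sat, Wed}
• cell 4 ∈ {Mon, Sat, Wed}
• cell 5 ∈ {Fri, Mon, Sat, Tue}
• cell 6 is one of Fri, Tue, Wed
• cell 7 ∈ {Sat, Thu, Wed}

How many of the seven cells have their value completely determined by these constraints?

Among the 7 variables, Sun fits only cell 1 (and all 7 values in {Fri, Mon, Sat, Sun, Thu, Tue, Wed} must be used), so cell 1 = Sun.
Among the 6 still-open variables, Thu fits only cell 7 (and all 6 values in {Fri, Mon, Sat, Thu, Tue, Wed} must be used), so cell 7 = Thu.
cell 2, cell 3, cell 4 share exactly the 3 values {Mon, Sat, Wed}; by pigeonhole those values go to them, so strike Mon, Sat, Wed from cell 5, cell 6.
Determined: cell 1=Sun, cell 7=Thu. The other cells each still have more than one consistent value. That makes 2.

2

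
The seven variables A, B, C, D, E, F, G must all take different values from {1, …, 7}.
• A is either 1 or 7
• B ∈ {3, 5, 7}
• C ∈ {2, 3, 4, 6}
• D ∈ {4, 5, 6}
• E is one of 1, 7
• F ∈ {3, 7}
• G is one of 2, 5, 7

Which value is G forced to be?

2

A and E between them cover only {1, 7} — a naked pair. Remove those values from B, F, G.
F must be 3 (only option left). Remove 3 from B, C.
That leaves B = 5. Strike 5 from D, G.
So G = 2.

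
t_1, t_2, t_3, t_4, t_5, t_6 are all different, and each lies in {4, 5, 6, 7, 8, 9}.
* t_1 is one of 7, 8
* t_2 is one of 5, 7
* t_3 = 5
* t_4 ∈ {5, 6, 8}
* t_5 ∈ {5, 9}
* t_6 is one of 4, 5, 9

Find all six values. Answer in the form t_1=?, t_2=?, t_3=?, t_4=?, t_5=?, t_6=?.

t_1=8, t_2=7, t_3=5, t_4=6, t_5=9, t_6=4

t_3's domain is down to {5}, so t_3 = 5. Strike 5 from t_2, t_4, t_5, t_6.
t_5's domain is down to {9}, so t_5 = 9. So t_6 can't be 9.
t_6 must be 4 (only option left).
t_2 must be 7 (only option left). Strike 7 from t_1.
t_1's domain is down to {8}, so t_1 = 8. Remove 8 from t_4.
t_4 has just one choice, so t_4 = 6.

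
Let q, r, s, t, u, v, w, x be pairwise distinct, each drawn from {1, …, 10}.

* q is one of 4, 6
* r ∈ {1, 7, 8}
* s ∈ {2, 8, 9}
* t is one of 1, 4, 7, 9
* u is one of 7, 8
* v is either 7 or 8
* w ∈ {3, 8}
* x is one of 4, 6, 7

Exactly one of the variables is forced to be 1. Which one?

r

Among the 8 variables, 2 fits only s (and all 8 values in {1, 2, 3, 4, 6, 7, 8, 9} must be used), so s = 2.
The 7 still-open variables draw from only 7 values {1, 3, 4, 6, 7, 8, 9}, so each is used; only w can be 3, hence w = 3.
The 6 still-open variables together cover exactly {1, 4, 6, 7, 8, 9} — 6 values for 6 variables — and 9 appears only in t's list, so t = 9.
The 5 still-open variables together cover exactly {1, 4, 6, 7, 8} — 5 values for 5 variables — and 1 appears only in r's list, so r = 1.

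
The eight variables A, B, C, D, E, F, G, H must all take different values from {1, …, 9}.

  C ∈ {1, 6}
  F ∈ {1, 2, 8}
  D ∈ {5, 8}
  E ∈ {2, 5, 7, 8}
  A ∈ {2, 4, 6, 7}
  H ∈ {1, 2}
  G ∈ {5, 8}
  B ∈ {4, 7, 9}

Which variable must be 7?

E

The 8 variables together cover exactly {1, 2, 4, 5, 6, 7, 8, 9} — 8 values for 8 variables — and 9 appears only in B's list, so B = 9.
The 7 still-open variables draw from only 7 values {1, 2, 4, 5, 6, 7, 8}, so each is used; only A can be 4, hence A = 4.
The 6 still-open variables draw from only 6 values {1, 2, 5, 6, 7, 8}, so each is used; only C can be 6, hence C = 6.
The 5 still-open variables draw from only 5 values {1, 2, 5, 7, 8}, so each is used; only E can be 7, hence E = 7.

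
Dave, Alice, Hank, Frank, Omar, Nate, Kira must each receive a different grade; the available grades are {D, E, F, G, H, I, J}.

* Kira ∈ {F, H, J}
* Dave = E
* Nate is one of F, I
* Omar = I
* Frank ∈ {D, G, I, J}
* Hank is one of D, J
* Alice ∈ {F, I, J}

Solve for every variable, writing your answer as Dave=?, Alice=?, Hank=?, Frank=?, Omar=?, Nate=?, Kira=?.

Dave=E, Alice=J, Hank=D, Frank=G, Omar=I, Nate=F, Kira=H

Dave must be E (only option left).
That leaves Omar = I. So Alice, Frank, Nate can't be I.
Nate must be F (only option left). Remove F from Alice, Kira.
Alice must be J (only option left). So Hank, Frank, Kira can't be J.
Hank has just one choice, so Hank = D. Remove D from Frank.
Frank's domain is down to {G}, so Frank = G.
Kira has just one choice, so Kira = H.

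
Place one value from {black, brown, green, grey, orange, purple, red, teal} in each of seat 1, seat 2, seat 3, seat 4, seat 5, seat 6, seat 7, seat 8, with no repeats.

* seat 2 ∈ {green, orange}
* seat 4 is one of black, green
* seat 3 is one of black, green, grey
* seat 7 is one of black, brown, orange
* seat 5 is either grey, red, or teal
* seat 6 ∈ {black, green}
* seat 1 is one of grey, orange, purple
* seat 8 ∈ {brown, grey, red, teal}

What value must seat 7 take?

The 8 variables together cover exactly {black, brown, green, grey, orange, purple, red, teal} — 8 values for 8 variables — and purple appears only in seat 1's list, so seat 1 = purple.
seat 4 and seat 6 between them cover only {black, green} — a naked pair. Remove those values from seat 2, seat 3, seat 7.
seat 2 must be orange (only option left). Strike orange from seat 7.
So seat 7 = brown.

brown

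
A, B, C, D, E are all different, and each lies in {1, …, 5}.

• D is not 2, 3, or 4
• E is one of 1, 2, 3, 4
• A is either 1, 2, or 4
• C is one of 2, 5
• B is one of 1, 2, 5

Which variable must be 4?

Among the 5 variables, 3 fits only E (and all 5 values in {1, 2, 3, 4, 5} must be used), so E = 3.
Among the 4 still-open variables, 4 fits only A (and all 4 values in {1, 2, 4, 5} must be used), so A = 4.

A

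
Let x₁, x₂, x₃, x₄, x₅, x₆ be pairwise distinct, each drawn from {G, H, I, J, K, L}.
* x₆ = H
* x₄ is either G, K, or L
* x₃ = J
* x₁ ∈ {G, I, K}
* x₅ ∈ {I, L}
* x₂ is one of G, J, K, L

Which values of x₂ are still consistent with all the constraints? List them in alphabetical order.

x₃'s domain is down to {J}, so x₃ = J. Strike J from x₂.
x₆ must be H (only option left).
No further eliminations apply; x₂ can still be any of G, K, L.

G, K, L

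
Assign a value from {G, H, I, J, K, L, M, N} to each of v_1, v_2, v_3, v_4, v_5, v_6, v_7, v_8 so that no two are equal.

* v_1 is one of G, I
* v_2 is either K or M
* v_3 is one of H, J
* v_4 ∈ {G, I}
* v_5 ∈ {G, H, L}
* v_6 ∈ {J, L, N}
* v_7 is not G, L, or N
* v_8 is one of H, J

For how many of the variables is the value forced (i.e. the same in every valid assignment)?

2

The 8 variables together cover exactly {G, H, I, J, K, L, M, N} — 8 values for 8 variables — and N appears only in v_6's list, so v_6 = N.
Among the 7 still-open variables, L fits only v_5 (and all 7 values in {G, H, I, J, K, L, M} must be used), so v_5 = L.
v_1 and v_4 share exactly the 2 values {G, I}; by pigeonhole those values go to them, so strike G, I from v_7.
v_3 and v_8 between them cover only {H, J} — a naked pair. Remove those values from v_7.
Determined: v_5=L, v_6=N. The other variables each still have more than one consistent value. That makes 2.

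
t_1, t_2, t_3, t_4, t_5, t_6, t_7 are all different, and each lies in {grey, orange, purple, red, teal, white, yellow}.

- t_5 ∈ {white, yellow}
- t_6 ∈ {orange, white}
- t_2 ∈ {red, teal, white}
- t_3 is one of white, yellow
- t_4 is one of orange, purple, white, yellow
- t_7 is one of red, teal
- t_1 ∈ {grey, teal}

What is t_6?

orange

The 7 variables draw from only 7 values {grey, orange, purple, red, teal, white, yellow}, so each is used; only t_1 can be grey, hence t_1 = grey.
The 6 still-open variables draw from only 6 values {orange, purple, red, teal, white, yellow}, so each is used; only t_4 can be purple, hence t_4 = purple.
Among the 5 still-open variables, orange fits only t_6 (and all 5 values in {orange, red, teal, white, yellow} must be used), so t_6 = orange.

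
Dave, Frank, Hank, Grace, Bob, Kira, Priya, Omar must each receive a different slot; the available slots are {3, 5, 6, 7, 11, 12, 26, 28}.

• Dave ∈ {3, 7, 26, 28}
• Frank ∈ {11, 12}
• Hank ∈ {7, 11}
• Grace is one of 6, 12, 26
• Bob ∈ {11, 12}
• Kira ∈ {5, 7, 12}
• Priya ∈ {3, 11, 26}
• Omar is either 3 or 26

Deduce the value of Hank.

Among the 8 variables, 5 fits only Kira (and all 8 values in {3, 5, 6, 7, 11, 12, 26, 28} must be used), so Kira = 5.
The 7 still-open variables draw from only 7 values {3, 6, 7, 11, 12, 26, 28}, so each is used; only Grace can be 6, hence Grace = 6.
The 6 still-open variables together cover exactly {3, 7, 11, 12, 26, 28} — 6 values for 6 variables — and 28 appears only in Dave's list, so Dave = 28.
Among the 5 still-open variables, 7 fits only Hank (and all 5 values in {3, 7, 11, 12, 26} must be used), so Hank = 7.

7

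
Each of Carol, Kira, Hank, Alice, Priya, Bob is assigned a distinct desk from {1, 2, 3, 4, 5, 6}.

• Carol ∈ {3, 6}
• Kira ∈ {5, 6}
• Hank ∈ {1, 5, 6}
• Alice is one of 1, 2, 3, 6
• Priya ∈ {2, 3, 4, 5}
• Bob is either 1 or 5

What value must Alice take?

2

The 6 variables draw from only 6 values {1, 2, 3, 4, 5, 6}, so each is used; only Priya can be 4, hence Priya = 4.
The 5 still-open variables together cover exactly {1, 2, 3, 5, 6} — 5 values for 5 variables — and 2 appears only in Alice's list, so Alice = 2.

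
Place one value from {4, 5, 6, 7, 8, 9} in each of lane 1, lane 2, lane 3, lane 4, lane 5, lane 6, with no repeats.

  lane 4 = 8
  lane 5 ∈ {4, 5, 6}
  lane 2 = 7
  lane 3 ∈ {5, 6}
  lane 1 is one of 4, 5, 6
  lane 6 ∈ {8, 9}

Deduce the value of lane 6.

lane 2 must be 7 (only option left).
lane 4 must be 8 (only option left). Eliminate 8 elsewhere: lane 6.
So lane 6 = 9.

9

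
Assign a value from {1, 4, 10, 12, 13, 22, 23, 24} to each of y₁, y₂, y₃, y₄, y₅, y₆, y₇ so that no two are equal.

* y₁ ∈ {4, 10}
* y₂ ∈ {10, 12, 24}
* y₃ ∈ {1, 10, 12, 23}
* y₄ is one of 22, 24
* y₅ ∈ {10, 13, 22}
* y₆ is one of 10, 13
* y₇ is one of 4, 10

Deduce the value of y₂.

y₁ and y₇ share exactly the 2 values {4, 10}; by pigeonhole those values go to them, so strike 4, 10 from y₂, y₃, y₅, y₆.
y₆'s domain is down to {13}, so y₆ = 13. Eliminate 13 elsewhere: y₅.
That leaves y₅ = 22. Eliminate 22 elsewhere: y₄.
y₄ has just one choice, so y₄ = 24. Eliminate 24 elsewhere: y₂.
So y₂ = 12.

12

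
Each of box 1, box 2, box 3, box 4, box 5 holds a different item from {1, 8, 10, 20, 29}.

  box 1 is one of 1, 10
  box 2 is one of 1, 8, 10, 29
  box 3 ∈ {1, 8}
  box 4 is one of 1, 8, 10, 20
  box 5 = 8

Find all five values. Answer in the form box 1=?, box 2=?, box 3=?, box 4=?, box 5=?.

box 5 has just one choice, so box 5 = 8. So box 2, box 3, box 4 can't be 8.
box 3 must be 1 (only option left). Eliminate 1 elsewhere: box 1, box 2, box 4.
box 1 must be 10 (only option left). Strike 10 from box 2, box 4.
box 2's domain is down to {29}, so box 2 = 29.
box 4 must be 20 (only option left).

box 1=10, box 2=29, box 3=1, box 4=20, box 5=8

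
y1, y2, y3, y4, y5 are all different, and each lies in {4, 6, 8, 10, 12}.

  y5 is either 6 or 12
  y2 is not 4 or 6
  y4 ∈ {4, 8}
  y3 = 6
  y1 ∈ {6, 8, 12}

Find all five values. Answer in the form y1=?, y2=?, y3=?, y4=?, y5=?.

y1=8, y2=10, y3=6, y4=4, y5=12

y3 must be 6 (only option left). Eliminate 6 elsewhere: y1, y5.
y5 has just one choice, so y5 = 12. Remove 12 from y1, y2.
That leaves y1 = 8. Strike 8 from y2, y4.
That leaves y2 = 10.
y4 must be 4 (only option left).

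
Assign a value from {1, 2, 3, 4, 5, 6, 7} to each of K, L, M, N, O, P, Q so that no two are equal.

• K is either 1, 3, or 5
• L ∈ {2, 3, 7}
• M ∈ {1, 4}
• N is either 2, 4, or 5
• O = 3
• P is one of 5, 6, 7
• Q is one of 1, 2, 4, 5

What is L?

O has just one choice, so O = 3. Remove 3 from K, L.
Among the 6 still-open variables, 6 fits only P (and all 6 values in {1, 2, 4, 5, 6, 7} must be used), so P = 6.
Among the 5 still-open variables, 7 fits only L (and all 5 values in {1, 2, 4, 5, 7} must be used), so L = 7.

7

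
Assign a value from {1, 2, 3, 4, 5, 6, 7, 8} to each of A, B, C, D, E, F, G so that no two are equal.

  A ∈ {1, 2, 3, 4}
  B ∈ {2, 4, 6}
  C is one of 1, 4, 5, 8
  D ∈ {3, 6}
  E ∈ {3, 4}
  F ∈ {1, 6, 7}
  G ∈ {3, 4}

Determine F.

E and G between them cover only {3, 4} — a naked pair. Remove those values from A, B, C, D.
D has just one choice, so D = 6. Eliminate 6 elsewhere: B, F.
B must be 2 (only option left). Strike 2 from A.
That leaves A = 1. Eliminate 1 elsewhere: C, F.
So F = 7.

7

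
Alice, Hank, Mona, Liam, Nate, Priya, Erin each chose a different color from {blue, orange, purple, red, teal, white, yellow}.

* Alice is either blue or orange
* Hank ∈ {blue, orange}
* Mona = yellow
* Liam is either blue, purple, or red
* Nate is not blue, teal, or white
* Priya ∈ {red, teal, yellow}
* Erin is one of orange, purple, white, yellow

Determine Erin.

white

Mona has just one choice, so Mona = yellow. Strike yellow from Nate, Priya, Erin.
The 6 still-open variables together cover exactly {blue, orange, purple, red, teal, white} — 6 values for 6 variables — and teal appears only in Priya's list, so Priya = teal.
Among the 5 still-open variables, white fits only Erin (and all 5 values in {blue, orange, purple, red, white} must be used), so Erin = white.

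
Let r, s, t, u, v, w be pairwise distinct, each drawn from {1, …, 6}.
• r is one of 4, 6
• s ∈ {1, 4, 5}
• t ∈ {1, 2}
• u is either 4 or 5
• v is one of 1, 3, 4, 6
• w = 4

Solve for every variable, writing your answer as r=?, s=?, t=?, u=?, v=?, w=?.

r=6, s=1, t=2, u=5, v=3, w=4

w must be 4 (only option left). Eliminate 4 elsewhere: r, s, u, v.
r's domain is down to {6}, so r = 6. So v can't be 6.
u's domain is down to {5}, so u = 5. Remove 5 from s.
s's domain is down to {1}, so s = 1. Remove 1 from t, v.
t has just one choice, so t = 2.
That leaves v = 3.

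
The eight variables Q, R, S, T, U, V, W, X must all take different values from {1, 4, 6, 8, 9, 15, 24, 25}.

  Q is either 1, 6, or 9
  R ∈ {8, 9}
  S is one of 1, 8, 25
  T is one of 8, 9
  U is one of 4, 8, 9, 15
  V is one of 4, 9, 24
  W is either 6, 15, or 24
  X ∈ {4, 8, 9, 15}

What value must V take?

The 8 variables together cover exactly {1, 4, 6, 8, 9, 15, 24, 25} — 8 values for 8 variables — and 25 appears only in S's list, so S = 25.
The 7 still-open variables draw from only 7 values {1, 4, 6, 8, 9, 15, 24}, so each is used; only Q can be 1, hence Q = 1.
The 6 still-open variables together cover exactly {4, 6, 8, 9, 15, 24} — 6 values for 6 variables — and 6 appears only in W's list, so W = 6.
Among the 5 still-open variables, 24 fits only V (and all 5 values in {4, 8, 9, 15, 24} must be used), so V = 24.

24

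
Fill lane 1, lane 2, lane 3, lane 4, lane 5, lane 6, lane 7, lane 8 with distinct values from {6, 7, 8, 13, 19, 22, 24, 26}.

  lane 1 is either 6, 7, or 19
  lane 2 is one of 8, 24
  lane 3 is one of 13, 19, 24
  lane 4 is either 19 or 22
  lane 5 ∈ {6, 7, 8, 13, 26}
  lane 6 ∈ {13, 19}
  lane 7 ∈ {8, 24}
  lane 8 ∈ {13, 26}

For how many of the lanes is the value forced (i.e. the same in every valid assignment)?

2

Among the 8 variables, 22 fits only lane 4 (and all 8 values in {6, 7, 8, 13, 19, 22, 24, 26} must be used), so lane 4 = 22.
The 2 variables lane 2 and lane 7 are confined to {8, 24}, which locks those values in; drop them from lane 3, lane 5.
lane 3 and lane 6 between them cover only {13, 19} — a naked pair. Remove those values from lane 1, lane 5, lane 8.
lane 8 has just one choice, so lane 8 = 26. Eliminate 26 elsewhere: lane 5.
Determined: lane 4=22, lane 8=26. The other lanes each still have more than one consistent value. That makes 2.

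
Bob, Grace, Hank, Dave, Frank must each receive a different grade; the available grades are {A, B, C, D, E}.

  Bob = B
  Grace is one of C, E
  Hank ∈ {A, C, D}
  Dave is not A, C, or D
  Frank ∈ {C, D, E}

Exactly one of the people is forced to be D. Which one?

Frank

Bob must be B (only option left). So Dave can't be B.
That leaves Dave = E. Strike E from Grace, Frank.
Grace must be C (only option left). Remove C from Hank, Frank.
So D goes to Frank.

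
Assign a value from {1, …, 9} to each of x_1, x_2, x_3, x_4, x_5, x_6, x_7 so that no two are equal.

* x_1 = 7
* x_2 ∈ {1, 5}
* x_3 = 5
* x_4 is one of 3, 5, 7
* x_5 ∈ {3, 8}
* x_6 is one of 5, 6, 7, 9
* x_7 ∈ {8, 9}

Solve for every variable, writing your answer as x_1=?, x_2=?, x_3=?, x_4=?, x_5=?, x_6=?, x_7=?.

x_1 must be 7 (only option left). Remove 7 from x_4, x_6.
x_3 has just one choice, so x_3 = 5. Strike 5 from x_2, x_4, x_6.
x_4 must be 3 (only option left). So x_5 can't be 3.
x_5's domain is down to {8}, so x_5 = 8. Strike 8 from x_7.
That leaves x_7 = 9. So x_6 can't be 9.
x_2 must be 1 (only option left).
x_6 has just one choice, so x_6 = 6.

x_1=7, x_2=1, x_3=5, x_4=3, x_5=8, x_6=6, x_7=9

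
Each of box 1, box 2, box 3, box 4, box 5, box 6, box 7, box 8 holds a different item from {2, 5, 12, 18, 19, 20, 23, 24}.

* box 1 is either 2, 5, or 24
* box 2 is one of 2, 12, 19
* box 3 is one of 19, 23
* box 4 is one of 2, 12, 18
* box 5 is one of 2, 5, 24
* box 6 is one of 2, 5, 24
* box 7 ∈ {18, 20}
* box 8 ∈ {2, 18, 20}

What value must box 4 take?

The 8 variables draw from only 8 values {2, 5, 12, 18, 19, 20, 23, 24}, so each is used; only box 3 can be 23, hence box 3 = 23.
The 7 still-open variables draw from only 7 values {2, 5, 12, 18, 19, 20, 24}, so each is used; only box 2 can be 19, hence box 2 = 19.
Among the 6 still-open variables, 12 fits only box 4 (and all 6 values in {2, 5, 12, 18, 20, 24} must be used), so box 4 = 12.

12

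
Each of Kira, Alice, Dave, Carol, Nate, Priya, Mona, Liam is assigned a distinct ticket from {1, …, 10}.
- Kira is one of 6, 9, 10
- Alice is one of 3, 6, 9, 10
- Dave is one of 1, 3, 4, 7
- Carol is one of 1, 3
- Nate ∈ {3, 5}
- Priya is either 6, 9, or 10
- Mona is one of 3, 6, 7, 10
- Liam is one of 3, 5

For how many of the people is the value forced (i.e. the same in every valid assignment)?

3

Among the 8 variables, 4 fits only Dave (and all 8 values in {1, 3, 4, 5, 6, 7, 9, 10} must be used), so Dave = 4.
Among the 7 still-open variables, 1 fits only Carol (and all 7 values in {1, 3, 5, 6, 7, 9, 10} must be used), so Carol = 1.
Among the 6 still-open variables, 7 fits only Mona (and all 6 values in {3, 5, 6, 7, 9, 10} must be used), so Mona = 7.
Nate and Liam between them cover only {3, 5} — a naked pair. Remove those values from Alice.
Determined: Dave=4, Carol=1, Mona=7. The other people each still have more than one consistent value. That makes 3.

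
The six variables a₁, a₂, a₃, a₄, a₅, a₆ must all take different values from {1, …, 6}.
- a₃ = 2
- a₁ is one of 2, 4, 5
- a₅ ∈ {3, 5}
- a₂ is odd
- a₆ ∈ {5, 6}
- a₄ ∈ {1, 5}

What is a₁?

a₃'s domain is down to {2}, so a₃ = 2. Eliminate 2 elsewhere: a₁.
Among the 5 still-open variables, 4 fits only a₁ (and all 5 values in {1, 3, 4, 5, 6} must be used), so a₁ = 4.

4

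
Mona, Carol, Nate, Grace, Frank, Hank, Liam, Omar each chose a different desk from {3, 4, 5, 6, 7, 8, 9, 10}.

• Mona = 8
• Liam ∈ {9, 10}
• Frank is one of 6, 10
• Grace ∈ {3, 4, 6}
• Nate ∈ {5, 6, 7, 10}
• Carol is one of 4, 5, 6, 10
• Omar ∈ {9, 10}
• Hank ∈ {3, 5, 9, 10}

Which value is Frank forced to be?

6

Mona has just one choice, so Mona = 8.
The 7 still-open variables together cover exactly {3, 4, 5, 6, 7, 9, 10} — 7 values for 7 variables — and 7 appears only in Nate's list, so Nate = 7.
The 2 variables Liam and Omar are confined to {9, 10}, which locks those values in; drop them from Carol, Frank, Hank.
So Frank = 6.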